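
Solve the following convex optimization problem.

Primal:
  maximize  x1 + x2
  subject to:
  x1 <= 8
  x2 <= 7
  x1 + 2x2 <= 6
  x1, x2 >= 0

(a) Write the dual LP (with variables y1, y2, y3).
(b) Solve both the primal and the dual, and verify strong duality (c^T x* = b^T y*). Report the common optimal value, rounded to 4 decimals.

The standard primal-dual pair for 'max c^T x s.t. A x <= b, x >= 0' is:
  Dual:  min b^T y  s.t.  A^T y >= c,  y >= 0.

So the dual LP is:
  minimize  8y1 + 7y2 + 6y3
  subject to:
    y1 + y3 >= 1
    y2 + 2y3 >= 1
    y1, y2, y3 >= 0

Solving the primal: x* = (6, 0).
  primal value c^T x* = 6.
Solving the dual: y* = (0, 0, 1).
  dual value b^T y* = 6.
Strong duality: c^T x* = b^T y*. Confirmed.

6


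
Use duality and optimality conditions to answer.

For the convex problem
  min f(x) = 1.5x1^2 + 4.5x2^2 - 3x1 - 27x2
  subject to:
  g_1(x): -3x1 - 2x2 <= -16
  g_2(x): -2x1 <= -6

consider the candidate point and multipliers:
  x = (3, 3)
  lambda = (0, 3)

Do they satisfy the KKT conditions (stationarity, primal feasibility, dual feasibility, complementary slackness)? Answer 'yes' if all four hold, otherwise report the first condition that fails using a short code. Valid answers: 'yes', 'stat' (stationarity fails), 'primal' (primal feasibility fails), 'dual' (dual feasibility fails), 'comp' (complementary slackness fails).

Gradient of f: grad f(x) = Q x + c = (6, 0)
Constraint values g_i(x) = a_i^T x - b_i:
  g_1((3, 3)) = 1
  g_2((3, 3)) = 0
Stationarity residual: grad f(x) + sum_i lambda_i a_i = (0, 0)
  -> stationarity OK
Primal feasibility (all g_i <= 0): FAILS
Dual feasibility (all lambda_i >= 0): OK
Complementary slackness (lambda_i * g_i(x) = 0 for all i): OK

Verdict: the first failing condition is primal_feasibility -> primal.

primal


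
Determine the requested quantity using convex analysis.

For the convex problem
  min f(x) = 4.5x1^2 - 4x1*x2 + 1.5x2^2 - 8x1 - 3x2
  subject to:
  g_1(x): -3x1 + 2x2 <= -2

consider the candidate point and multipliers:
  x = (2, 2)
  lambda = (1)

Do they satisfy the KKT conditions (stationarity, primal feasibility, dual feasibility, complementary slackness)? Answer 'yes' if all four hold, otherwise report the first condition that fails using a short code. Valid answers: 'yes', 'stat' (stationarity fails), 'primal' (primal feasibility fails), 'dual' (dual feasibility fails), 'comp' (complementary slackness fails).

Gradient of f: grad f(x) = Q x + c = (2, -5)
Constraint values g_i(x) = a_i^T x - b_i:
  g_1((2, 2)) = 0
Stationarity residual: grad f(x) + sum_i lambda_i a_i = (-1, -3)
  -> stationarity FAILS
Primal feasibility (all g_i <= 0): OK
Dual feasibility (all lambda_i >= 0): OK
Complementary slackness (lambda_i * g_i(x) = 0 for all i): OK

Verdict: the first failing condition is stationarity -> stat.

stat


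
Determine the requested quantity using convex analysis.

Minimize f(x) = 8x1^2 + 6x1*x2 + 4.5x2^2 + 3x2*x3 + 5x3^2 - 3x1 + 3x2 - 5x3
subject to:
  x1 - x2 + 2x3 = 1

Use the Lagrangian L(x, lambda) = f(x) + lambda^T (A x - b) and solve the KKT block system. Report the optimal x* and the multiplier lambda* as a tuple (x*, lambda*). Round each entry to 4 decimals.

Form the Lagrangian:
  L(x, lambda) = (1/2) x^T Q x + c^T x + lambda^T (A x - b)
Stationarity (grad_x L = 0): Q x + c + A^T lambda = 0.
Primal feasibility: A x = b.

This gives the KKT block system:
  [ Q   A^T ] [ x     ]   [-c ]
  [ A    0  ] [ lambda ] = [ b ]

Solving the linear system:
  x*      = (0.1987, -0.3377, 0.2318)
  lambda* = (1.8477)
  f(x*)   = -2.3079

x* = (0.1987, -0.3377, 0.2318), lambda* = (1.8477)


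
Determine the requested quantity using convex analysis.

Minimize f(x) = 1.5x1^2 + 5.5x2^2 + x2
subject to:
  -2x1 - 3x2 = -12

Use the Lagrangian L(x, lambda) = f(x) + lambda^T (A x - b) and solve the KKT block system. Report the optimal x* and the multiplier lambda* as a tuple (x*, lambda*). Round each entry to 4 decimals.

Form the Lagrangian:
  L(x, lambda) = (1/2) x^T Q x + c^T x + lambda^T (A x - b)
Stationarity (grad_x L = 0): Q x + c + A^T lambda = 0.
Primal feasibility: A x = b.

This gives the KKT block system:
  [ Q   A^T ] [ x     ]   [-c ]
  [ A    0  ] [ lambda ] = [ b ]

Solving the linear system:
  x*      = (3.8028, 1.4648)
  lambda* = (5.7042)
  f(x*)   = 34.9577

x* = (3.8028, 1.4648), lambda* = (5.7042)


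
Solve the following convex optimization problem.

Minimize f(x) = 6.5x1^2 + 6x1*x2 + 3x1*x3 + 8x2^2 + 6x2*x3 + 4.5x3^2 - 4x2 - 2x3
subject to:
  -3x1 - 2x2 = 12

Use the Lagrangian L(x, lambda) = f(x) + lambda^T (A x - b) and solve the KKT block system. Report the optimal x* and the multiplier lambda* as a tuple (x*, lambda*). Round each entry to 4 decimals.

Form the Lagrangian:
  L(x, lambda) = (1/2) x^T Q x + c^T x + lambda^T (A x - b)
Stationarity (grad_x L = 0): Q x + c + A^T lambda = 0.
Primal feasibility: A x = b.

This gives the KKT block system:
  [ Q   A^T ] [ x     ]   [-c ]
  [ A    0  ] [ lambda ] = [ b ]

Solving the linear system:
  x*      = (-3.284, -1.0741, 2.0329)
  lambda* = (-14.3457)
  f(x*)   = 86.1893

x* = (-3.284, -1.0741, 2.0329), lambda* = (-14.3457)


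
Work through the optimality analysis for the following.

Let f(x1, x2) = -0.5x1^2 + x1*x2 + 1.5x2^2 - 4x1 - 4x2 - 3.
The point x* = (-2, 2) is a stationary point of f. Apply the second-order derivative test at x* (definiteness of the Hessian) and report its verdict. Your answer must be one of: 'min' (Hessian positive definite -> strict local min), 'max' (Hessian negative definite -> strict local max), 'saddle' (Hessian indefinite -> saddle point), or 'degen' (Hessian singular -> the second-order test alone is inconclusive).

Compute the Hessian H = grad^2 f:
  H = [[-1, 1], [1, 3]]
Verify stationarity: grad f(x*) = H x* + g = (0, 0).
Eigenvalues of H: -1.2361, 3.2361.
Eigenvalues have mixed signs, so H is indefinite -> x* is a saddle point.

saddle


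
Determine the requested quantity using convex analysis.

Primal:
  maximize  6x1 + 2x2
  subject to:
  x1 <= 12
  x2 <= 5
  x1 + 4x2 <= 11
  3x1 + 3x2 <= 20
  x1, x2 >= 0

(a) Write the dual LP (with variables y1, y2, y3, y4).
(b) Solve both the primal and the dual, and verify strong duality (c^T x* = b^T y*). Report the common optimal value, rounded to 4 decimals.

The standard primal-dual pair for 'max c^T x s.t. A x <= b, x >= 0' is:
  Dual:  min b^T y  s.t.  A^T y >= c,  y >= 0.

So the dual LP is:
  minimize  12y1 + 5y2 + 11y3 + 20y4
  subject to:
    y1 + y3 + 3y4 >= 6
    y2 + 4y3 + 3y4 >= 2
    y1, y2, y3, y4 >= 0

Solving the primal: x* = (6.6667, 0).
  primal value c^T x* = 40.
Solving the dual: y* = (0, 0, 0, 2).
  dual value b^T y* = 40.
Strong duality: c^T x* = b^T y*. Confirmed.

40


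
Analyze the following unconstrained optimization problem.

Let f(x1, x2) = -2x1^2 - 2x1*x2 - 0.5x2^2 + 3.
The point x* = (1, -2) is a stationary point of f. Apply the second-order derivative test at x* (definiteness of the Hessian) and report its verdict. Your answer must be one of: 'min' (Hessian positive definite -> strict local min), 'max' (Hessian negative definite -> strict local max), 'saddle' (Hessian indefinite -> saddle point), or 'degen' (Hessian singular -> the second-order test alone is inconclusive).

Compute the Hessian H = grad^2 f:
  H = [[-4, -2], [-2, -1]]
Verify stationarity: grad f(x*) = H x* + g = (0, 0).
Eigenvalues of H: -5, 0.
H has a zero eigenvalue (singular; negative semidefinite but not definite), so H is neither positive definite, negative definite, nor indefinite. The second-order test alone is inconclusive -> degen.
(Indeed, f is constant along the null direction of H through x*, so x* is not a strict local extremum.)

degen


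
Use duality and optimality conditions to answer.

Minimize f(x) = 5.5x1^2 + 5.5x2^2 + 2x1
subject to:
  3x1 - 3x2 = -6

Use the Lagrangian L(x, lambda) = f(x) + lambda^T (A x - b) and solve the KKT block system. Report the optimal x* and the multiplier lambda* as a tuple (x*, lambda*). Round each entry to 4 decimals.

Form the Lagrangian:
  L(x, lambda) = (1/2) x^T Q x + c^T x + lambda^T (A x - b)
Stationarity (grad_x L = 0): Q x + c + A^T lambda = 0.
Primal feasibility: A x = b.

This gives the KKT block system:
  [ Q   A^T ] [ x     ]   [-c ]
  [ A    0  ] [ lambda ] = [ b ]

Solving the linear system:
  x*      = (-1.0909, 0.9091)
  lambda* = (3.3333)
  f(x*)   = 8.9091

x* = (-1.0909, 0.9091), lambda* = (3.3333)


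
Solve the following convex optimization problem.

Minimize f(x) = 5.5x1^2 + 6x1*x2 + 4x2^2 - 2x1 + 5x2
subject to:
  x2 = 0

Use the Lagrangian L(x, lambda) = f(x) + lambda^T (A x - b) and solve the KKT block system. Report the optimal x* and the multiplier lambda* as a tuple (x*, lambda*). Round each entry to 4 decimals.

Form the Lagrangian:
  L(x, lambda) = (1/2) x^T Q x + c^T x + lambda^T (A x - b)
Stationarity (grad_x L = 0): Q x + c + A^T lambda = 0.
Primal feasibility: A x = b.

This gives the KKT block system:
  [ Q   A^T ] [ x     ]   [-c ]
  [ A    0  ] [ lambda ] = [ b ]

Solving the linear system:
  x*      = (0.1818, 0)
  lambda* = (-6.0909)
  f(x*)   = -0.1818

x* = (0.1818, 0), lambda* = (-6.0909)


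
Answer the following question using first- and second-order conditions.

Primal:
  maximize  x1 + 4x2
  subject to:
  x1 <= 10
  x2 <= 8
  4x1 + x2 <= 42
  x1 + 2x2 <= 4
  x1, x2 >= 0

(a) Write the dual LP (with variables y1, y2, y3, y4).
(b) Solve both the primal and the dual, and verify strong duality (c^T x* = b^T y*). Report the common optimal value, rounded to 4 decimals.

The standard primal-dual pair for 'max c^T x s.t. A x <= b, x >= 0' is:
  Dual:  min b^T y  s.t.  A^T y >= c,  y >= 0.

So the dual LP is:
  minimize  10y1 + 8y2 + 42y3 + 4y4
  subject to:
    y1 + 4y3 + y4 >= 1
    y2 + y3 + 2y4 >= 4
    y1, y2, y3, y4 >= 0

Solving the primal: x* = (0, 2).
  primal value c^T x* = 8.
Solving the dual: y* = (0, 0, 0, 2).
  dual value b^T y* = 8.
Strong duality: c^T x* = b^T y*. Confirmed.

8


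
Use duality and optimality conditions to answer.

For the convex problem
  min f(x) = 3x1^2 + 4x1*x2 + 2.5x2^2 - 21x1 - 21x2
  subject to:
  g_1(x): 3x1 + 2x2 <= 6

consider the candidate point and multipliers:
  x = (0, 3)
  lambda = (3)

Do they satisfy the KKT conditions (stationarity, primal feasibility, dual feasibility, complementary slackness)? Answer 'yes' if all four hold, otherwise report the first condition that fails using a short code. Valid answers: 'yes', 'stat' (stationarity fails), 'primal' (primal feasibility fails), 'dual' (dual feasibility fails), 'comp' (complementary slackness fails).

Gradient of f: grad f(x) = Q x + c = (-9, -6)
Constraint values g_i(x) = a_i^T x - b_i:
  g_1((0, 3)) = 0
Stationarity residual: grad f(x) + sum_i lambda_i a_i = (0, 0)
  -> stationarity OK
Primal feasibility (all g_i <= 0): OK
Dual feasibility (all lambda_i >= 0): OK
Complementary slackness (lambda_i * g_i(x) = 0 for all i): OK

Verdict: yes, KKT holds.

yes


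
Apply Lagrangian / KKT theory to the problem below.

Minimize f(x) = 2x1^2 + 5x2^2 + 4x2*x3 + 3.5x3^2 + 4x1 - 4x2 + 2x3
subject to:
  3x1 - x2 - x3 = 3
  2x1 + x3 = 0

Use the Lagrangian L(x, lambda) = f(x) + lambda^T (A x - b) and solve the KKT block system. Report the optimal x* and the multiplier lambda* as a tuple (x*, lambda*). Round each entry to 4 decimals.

Form the Lagrangian:
  L(x, lambda) = (1/2) x^T Q x + c^T x + lambda^T (A x - b)
Stationarity (grad_x L = 0): Q x + c + A^T lambda = 0.
Primal feasibility: A x = b.

This gives the KKT block system:
  [ Q   A^T ] [ x     ]   [-c ]
  [ A    0  ] [ lambda ] = [ b ]

Solving the linear system:
  x*      = (0.7228, 0.6139, -1.4455)
  lambda* = (-3.6436, 2.0198)
  f(x*)   = 4.2376

x* = (0.7228, 0.6139, -1.4455), lambda* = (-3.6436, 2.0198)


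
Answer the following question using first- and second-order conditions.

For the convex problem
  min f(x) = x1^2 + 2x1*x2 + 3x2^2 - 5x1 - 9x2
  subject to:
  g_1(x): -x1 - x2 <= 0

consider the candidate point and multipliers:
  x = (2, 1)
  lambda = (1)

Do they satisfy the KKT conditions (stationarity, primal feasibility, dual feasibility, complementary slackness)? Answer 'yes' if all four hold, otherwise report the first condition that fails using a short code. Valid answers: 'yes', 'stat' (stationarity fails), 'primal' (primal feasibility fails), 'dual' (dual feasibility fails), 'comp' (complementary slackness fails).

Gradient of f: grad f(x) = Q x + c = (1, 1)
Constraint values g_i(x) = a_i^T x - b_i:
  g_1((2, 1)) = -3
Stationarity residual: grad f(x) + sum_i lambda_i a_i = (0, 0)
  -> stationarity OK
Primal feasibility (all g_i <= 0): OK
Dual feasibility (all lambda_i >= 0): OK
Complementary slackness (lambda_i * g_i(x) = 0 for all i): FAILS

Verdict: the first failing condition is complementary_slackness -> comp.

comp


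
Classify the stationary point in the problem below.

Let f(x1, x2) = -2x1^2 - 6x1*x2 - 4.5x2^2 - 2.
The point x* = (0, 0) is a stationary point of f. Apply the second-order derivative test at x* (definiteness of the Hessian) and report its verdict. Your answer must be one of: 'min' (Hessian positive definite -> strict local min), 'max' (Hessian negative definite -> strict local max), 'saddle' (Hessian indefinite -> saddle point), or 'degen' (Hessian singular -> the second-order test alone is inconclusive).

Compute the Hessian H = grad^2 f:
  H = [[-4, -6], [-6, -9]]
Verify stationarity: grad f(x*) = H x* + g = (0, 0).
Eigenvalues of H: -13, 0.
H has a zero eigenvalue (singular; negative semidefinite but not definite), so H is neither positive definite, negative definite, nor indefinite. The second-order test alone is inconclusive -> degen.
(Indeed, f is constant along the null direction of H through x*, so x* is not a strict local extremum.)

degen


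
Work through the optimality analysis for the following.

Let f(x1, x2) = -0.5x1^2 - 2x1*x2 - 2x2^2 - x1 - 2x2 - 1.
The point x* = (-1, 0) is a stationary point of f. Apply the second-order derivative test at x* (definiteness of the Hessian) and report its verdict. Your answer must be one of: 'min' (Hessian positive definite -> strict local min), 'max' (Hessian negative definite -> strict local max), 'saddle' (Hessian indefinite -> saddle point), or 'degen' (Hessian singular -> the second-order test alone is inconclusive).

Compute the Hessian H = grad^2 f:
  H = [[-1, -2], [-2, -4]]
Verify stationarity: grad f(x*) = H x* + g = (0, 0).
Eigenvalues of H: -5, 0.
H has a zero eigenvalue (singular; negative semidefinite but not definite), so H is neither positive definite, negative definite, nor indefinite. The second-order test alone is inconclusive -> degen.
(Indeed, f is constant along the null direction of H through x*, so x* is not a strict local extremum.)

degen


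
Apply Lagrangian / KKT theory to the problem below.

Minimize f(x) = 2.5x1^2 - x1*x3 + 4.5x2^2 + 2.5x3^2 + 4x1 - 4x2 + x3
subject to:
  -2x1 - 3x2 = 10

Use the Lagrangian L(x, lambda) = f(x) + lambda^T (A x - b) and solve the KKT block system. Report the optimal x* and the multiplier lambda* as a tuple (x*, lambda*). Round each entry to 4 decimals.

Form the Lagrangian:
  L(x, lambda) = (1/2) x^T Q x + c^T x + lambda^T (A x - b)
Stationarity (grad_x L = 0): Q x + c + A^T lambda = 0.
Primal feasibility: A x = b.

This gives the KKT block system:
  [ Q   A^T ] [ x     ]   [-c ]
  [ A    0  ] [ lambda ] = [ b ]

Solving the linear system:
  x*      = (-3.053, -1.298, -0.8106)
  lambda* = (-5.2273)
  f(x*)   = 22.221

x* = (-3.053, -1.298, -0.8106), lambda* = (-5.2273)


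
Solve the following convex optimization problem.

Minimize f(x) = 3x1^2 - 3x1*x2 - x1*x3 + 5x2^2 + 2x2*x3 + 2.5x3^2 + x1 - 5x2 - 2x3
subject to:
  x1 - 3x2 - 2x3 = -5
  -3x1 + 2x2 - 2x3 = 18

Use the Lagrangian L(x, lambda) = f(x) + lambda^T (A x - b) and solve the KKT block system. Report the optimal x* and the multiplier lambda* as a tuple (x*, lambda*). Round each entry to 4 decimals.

Form the Lagrangian:
  L(x, lambda) = (1/2) x^T Q x + c^T x + lambda^T (A x - b)
Stationarity (grad_x L = 0): Q x + c + A^T lambda = 0.
Primal feasibility: A x = b.

This gives the KKT block system:
  [ Q   A^T ] [ x     ]   [-c ]
  [ A    0  ] [ lambda ] = [ b ]

Solving the linear system:
  x*      = (-3.0098, 2.1922, -2.2932)
  lambda* = (3.0586, -6.0945)
  f(x*)   = 57.8046

x* = (-3.0098, 2.1922, -2.2932), lambda* = (3.0586, -6.0945)


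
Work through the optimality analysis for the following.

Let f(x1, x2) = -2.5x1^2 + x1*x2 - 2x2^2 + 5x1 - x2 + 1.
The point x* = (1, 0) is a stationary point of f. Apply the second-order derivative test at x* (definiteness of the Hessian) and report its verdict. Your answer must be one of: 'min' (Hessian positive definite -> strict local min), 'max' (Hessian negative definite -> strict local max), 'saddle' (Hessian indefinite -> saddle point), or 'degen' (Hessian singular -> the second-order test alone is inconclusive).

Compute the Hessian H = grad^2 f:
  H = [[-5, 1], [1, -4]]
Verify stationarity: grad f(x*) = H x* + g = (0, 0).
Eigenvalues of H: -5.618, -3.382.
Both eigenvalues < 0, so H is negative definite -> x* is a strict local max.

max


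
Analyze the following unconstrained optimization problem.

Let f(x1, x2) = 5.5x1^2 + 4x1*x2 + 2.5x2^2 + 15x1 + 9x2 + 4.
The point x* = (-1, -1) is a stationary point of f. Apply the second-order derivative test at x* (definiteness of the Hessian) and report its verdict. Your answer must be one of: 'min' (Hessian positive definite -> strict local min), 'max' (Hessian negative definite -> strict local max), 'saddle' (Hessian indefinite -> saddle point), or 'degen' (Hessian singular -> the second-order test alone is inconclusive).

Compute the Hessian H = grad^2 f:
  H = [[11, 4], [4, 5]]
Verify stationarity: grad f(x*) = H x* + g = (0, 0).
Eigenvalues of H: 3, 13.
Both eigenvalues > 0, so H is positive definite -> x* is a strict local min.

min


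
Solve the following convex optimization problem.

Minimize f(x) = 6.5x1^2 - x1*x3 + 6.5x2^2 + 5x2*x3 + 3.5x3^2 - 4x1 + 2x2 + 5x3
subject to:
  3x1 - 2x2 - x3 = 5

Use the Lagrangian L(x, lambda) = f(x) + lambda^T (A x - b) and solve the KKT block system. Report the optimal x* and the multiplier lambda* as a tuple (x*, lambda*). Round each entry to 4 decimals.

Form the Lagrangian:
  L(x, lambda) = (1/2) x^T Q x + c^T x + lambda^T (A x - b)
Stationarity (grad_x L = 0): Q x + c + A^T lambda = 0.
Primal feasibility: A x = b.

This gives the KKT block system:
  [ Q   A^T ] [ x     ]   [-c ]
  [ A    0  ] [ lambda ] = [ b ]

Solving the linear system:
  x*      = (1.1172, -0.432, -0.7846)
  lambda* = (-3.7692)
  f(x*)   = 4.7953

x* = (1.1172, -0.432, -0.7846), lambda* = (-3.7692)


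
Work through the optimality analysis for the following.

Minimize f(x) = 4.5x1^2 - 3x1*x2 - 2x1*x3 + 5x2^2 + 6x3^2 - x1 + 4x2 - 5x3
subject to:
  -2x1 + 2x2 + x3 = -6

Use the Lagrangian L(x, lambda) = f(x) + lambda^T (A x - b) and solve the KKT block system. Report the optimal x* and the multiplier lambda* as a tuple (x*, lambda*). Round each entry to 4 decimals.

Form the Lagrangian:
  L(x, lambda) = (1/2) x^T Q x + c^T x + lambda^T (A x - b)
Stationarity (grad_x L = 0): Q x + c + A^T lambda = 0.
Primal feasibility: A x = b.

This gives the KKT block system:
  [ Q   A^T ] [ x     ]   [-c ]
  [ A    0  ] [ lambda ] = [ b ]

Solving the linear system:
  x*      = (1.3712, -1.613, -0.0316)
  lambda* = (8.1216)
  f(x*)   = 20.5324

x* = (1.3712, -1.613, -0.0316), lambda* = (8.1216)


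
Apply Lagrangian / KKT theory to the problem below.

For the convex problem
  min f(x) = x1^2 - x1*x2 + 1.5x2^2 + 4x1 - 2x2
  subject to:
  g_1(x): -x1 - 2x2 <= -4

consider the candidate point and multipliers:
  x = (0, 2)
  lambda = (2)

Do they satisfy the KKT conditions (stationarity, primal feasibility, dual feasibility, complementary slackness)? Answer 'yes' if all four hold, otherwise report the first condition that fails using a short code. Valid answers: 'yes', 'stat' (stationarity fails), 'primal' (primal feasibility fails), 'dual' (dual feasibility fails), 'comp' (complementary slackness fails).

Gradient of f: grad f(x) = Q x + c = (2, 4)
Constraint values g_i(x) = a_i^T x - b_i:
  g_1((0, 2)) = 0
Stationarity residual: grad f(x) + sum_i lambda_i a_i = (0, 0)
  -> stationarity OK
Primal feasibility (all g_i <= 0): OK
Dual feasibility (all lambda_i >= 0): OK
Complementary slackness (lambda_i * g_i(x) = 0 for all i): OK

Verdict: yes, KKT holds.

yes


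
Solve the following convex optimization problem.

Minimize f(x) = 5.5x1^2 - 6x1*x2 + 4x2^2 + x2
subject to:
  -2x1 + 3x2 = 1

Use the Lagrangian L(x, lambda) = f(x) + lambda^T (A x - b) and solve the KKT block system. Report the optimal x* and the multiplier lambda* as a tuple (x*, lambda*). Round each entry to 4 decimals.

Form the Lagrangian:
  L(x, lambda) = (1/2) x^T Q x + c^T x + lambda^T (A x - b)
Stationarity (grad_x L = 0): Q x + c + A^T lambda = 0.
Primal feasibility: A x = b.

This gives the KKT block system:
  [ Q   A^T ] [ x     ]   [-c ]
  [ A    0  ] [ lambda ] = [ b ]

Solving the linear system:
  x*      = (-0.0678, 0.2881)
  lambda* = (-1.2373)
  f(x*)   = 0.7627

x* = (-0.0678, 0.2881), lambda* = (-1.2373)


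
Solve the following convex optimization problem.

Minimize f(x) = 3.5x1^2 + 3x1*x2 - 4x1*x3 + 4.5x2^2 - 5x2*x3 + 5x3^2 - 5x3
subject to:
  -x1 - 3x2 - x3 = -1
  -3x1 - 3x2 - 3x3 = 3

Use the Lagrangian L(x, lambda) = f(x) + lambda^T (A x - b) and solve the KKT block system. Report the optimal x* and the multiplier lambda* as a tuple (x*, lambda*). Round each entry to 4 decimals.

Form the Lagrangian:
  L(x, lambda) = (1/2) x^T Q x + c^T x + lambda^T (A x - b)
Stationarity (grad_x L = 0): Q x + c + A^T lambda = 0.
Primal feasibility: A x = b.

This gives the KKT block system:
  [ Q   A^T ] [ x     ]   [-c ]
  [ A    0  ] [ lambda ] = [ b ]

Solving the linear system:
  x*      = (-1.64, 1, -0.36)
  lambda* = (6.46, -4.5)
  f(x*)   = 10.88

x* = (-1.64, 1, -0.36), lambda* = (6.46, -4.5)


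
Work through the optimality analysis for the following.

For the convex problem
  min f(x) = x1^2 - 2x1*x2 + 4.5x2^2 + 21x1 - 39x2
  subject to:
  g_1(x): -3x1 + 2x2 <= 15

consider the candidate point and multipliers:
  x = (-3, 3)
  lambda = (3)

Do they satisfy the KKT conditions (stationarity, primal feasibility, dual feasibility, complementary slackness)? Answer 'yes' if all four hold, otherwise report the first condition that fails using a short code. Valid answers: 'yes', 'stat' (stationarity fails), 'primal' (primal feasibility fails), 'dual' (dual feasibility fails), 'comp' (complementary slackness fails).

Gradient of f: grad f(x) = Q x + c = (9, -6)
Constraint values g_i(x) = a_i^T x - b_i:
  g_1((-3, 3)) = 0
Stationarity residual: grad f(x) + sum_i lambda_i a_i = (0, 0)
  -> stationarity OK
Primal feasibility (all g_i <= 0): OK
Dual feasibility (all lambda_i >= 0): OK
Complementary slackness (lambda_i * g_i(x) = 0 for all i): OK

Verdict: yes, KKT holds.

yes


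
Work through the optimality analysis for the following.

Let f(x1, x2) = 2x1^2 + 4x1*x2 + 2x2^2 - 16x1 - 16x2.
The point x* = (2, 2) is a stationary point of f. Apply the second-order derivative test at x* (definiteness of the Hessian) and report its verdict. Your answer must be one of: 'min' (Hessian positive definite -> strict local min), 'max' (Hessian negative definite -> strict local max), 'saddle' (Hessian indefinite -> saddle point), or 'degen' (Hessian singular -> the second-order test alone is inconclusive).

Compute the Hessian H = grad^2 f:
  H = [[4, 4], [4, 4]]
Verify stationarity: grad f(x*) = H x* + g = (0, 0).
Eigenvalues of H: 0, 8.
H has a zero eigenvalue (singular; positive semidefinite but not definite), so H is neither positive definite, negative definite, nor indefinite. The second-order test alone is inconclusive -> degen.
(Indeed, f is constant along the null direction of H through x*, so x* is not a strict local extremum.)

degen


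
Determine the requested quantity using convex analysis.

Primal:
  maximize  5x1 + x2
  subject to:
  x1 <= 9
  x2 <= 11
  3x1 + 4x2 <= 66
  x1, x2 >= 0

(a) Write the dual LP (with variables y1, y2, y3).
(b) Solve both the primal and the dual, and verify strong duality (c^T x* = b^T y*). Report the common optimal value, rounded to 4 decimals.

The standard primal-dual pair for 'max c^T x s.t. A x <= b, x >= 0' is:
  Dual:  min b^T y  s.t.  A^T y >= c,  y >= 0.

So the dual LP is:
  minimize  9y1 + 11y2 + 66y3
  subject to:
    y1 + 3y3 >= 5
    y2 + 4y3 >= 1
    y1, y2, y3 >= 0

Solving the primal: x* = (9, 9.75).
  primal value c^T x* = 54.75.
Solving the dual: y* = (4.25, 0, 0.25).
  dual value b^T y* = 54.75.
Strong duality: c^T x* = b^T y*. Confirmed.

54.75


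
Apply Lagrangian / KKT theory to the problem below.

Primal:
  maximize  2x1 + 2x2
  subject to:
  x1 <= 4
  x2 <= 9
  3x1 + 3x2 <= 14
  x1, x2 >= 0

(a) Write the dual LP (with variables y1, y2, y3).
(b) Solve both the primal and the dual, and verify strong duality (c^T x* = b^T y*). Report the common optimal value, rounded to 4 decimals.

The standard primal-dual pair for 'max c^T x s.t. A x <= b, x >= 0' is:
  Dual:  min b^T y  s.t.  A^T y >= c,  y >= 0.

So the dual LP is:
  minimize  4y1 + 9y2 + 14y3
  subject to:
    y1 + 3y3 >= 2
    y2 + 3y3 >= 2
    y1, y2, y3 >= 0

Solving the primal: x* = (0, 4.6667).
  primal value c^T x* = 9.3333.
Solving the dual: y* = (0, 0, 0.6667).
  dual value b^T y* = 9.3333.
Strong duality: c^T x* = b^T y*. Confirmed.

9.3333


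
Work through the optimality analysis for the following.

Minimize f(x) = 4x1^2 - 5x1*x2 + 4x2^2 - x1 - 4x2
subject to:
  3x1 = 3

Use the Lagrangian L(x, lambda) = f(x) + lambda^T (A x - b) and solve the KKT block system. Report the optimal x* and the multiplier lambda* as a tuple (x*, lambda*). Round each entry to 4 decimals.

Form the Lagrangian:
  L(x, lambda) = (1/2) x^T Q x + c^T x + lambda^T (A x - b)
Stationarity (grad_x L = 0): Q x + c + A^T lambda = 0.
Primal feasibility: A x = b.

This gives the KKT block system:
  [ Q   A^T ] [ x     ]   [-c ]
  [ A    0  ] [ lambda ] = [ b ]

Solving the linear system:
  x*      = (1, 1.125)
  lambda* = (-0.4583)
  f(x*)   = -2.0625

x* = (1, 1.125), lambda* = (-0.4583)


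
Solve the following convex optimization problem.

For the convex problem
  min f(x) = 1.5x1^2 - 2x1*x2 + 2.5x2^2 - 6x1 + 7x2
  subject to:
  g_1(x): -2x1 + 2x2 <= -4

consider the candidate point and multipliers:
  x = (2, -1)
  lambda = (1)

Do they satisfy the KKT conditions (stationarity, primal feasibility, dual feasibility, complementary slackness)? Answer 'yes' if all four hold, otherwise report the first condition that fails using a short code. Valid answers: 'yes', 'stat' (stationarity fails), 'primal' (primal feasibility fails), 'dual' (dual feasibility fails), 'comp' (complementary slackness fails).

Gradient of f: grad f(x) = Q x + c = (2, -2)
Constraint values g_i(x) = a_i^T x - b_i:
  g_1((2, -1)) = -2
Stationarity residual: grad f(x) + sum_i lambda_i a_i = (0, 0)
  -> stationarity OK
Primal feasibility (all g_i <= 0): OK
Dual feasibility (all lambda_i >= 0): OK
Complementary slackness (lambda_i * g_i(x) = 0 for all i): FAILS

Verdict: the first failing condition is complementary_slackness -> comp.

comp


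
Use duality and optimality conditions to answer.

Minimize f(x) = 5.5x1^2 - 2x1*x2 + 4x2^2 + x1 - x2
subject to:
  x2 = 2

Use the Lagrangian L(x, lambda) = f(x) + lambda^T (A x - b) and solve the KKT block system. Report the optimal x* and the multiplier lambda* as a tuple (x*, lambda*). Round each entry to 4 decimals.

Form the Lagrangian:
  L(x, lambda) = (1/2) x^T Q x + c^T x + lambda^T (A x - b)
Stationarity (grad_x L = 0): Q x + c + A^T lambda = 0.
Primal feasibility: A x = b.

This gives the KKT block system:
  [ Q   A^T ] [ x     ]   [-c ]
  [ A    0  ] [ lambda ] = [ b ]

Solving the linear system:
  x*      = (0.2727, 2)
  lambda* = (-14.4545)
  f(x*)   = 13.5909

x* = (0.2727, 2), lambda* = (-14.4545)


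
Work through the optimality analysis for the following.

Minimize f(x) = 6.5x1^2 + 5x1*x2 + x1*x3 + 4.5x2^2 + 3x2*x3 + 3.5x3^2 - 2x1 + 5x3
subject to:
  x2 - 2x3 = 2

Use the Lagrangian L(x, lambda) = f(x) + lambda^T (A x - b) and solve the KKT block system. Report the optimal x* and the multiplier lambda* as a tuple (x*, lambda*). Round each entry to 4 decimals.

Form the Lagrangian:
  L(x, lambda) = (1/2) x^T Q x + c^T x + lambda^T (A x - b)
Stationarity (grad_x L = 0): Q x + c + A^T lambda = 0.
Primal feasibility: A x = b.

This gives the KKT block system:
  [ Q   A^T ] [ x     ]   [-c ]
  [ A    0  ] [ lambda ] = [ b ]

Solving the linear system:
  x*      = (0.1296, 0.2391, -0.8805)
  lambda* = (-0.1582)
  f(x*)   = -2.1726

x* = (0.1296, 0.2391, -0.8805), lambda* = (-0.1582)


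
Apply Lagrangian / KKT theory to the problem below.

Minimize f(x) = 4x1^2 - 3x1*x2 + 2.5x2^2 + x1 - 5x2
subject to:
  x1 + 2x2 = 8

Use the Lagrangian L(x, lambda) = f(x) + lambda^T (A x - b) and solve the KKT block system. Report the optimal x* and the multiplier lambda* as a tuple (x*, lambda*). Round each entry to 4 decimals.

Form the Lagrangian:
  L(x, lambda) = (1/2) x^T Q x + c^T x + lambda^T (A x - b)
Stationarity (grad_x L = 0): Q x + c + A^T lambda = 0.
Primal feasibility: A x = b.

This gives the KKT block system:
  [ Q   A^T ] [ x     ]   [-c ]
  [ A    0  ] [ lambda ] = [ b ]

Solving the linear system:
  x*      = (1.5102, 3.2449)
  lambda* = (-3.3469)
  f(x*)   = 6.0306

x* = (1.5102, 3.2449), lambda* = (-3.3469)


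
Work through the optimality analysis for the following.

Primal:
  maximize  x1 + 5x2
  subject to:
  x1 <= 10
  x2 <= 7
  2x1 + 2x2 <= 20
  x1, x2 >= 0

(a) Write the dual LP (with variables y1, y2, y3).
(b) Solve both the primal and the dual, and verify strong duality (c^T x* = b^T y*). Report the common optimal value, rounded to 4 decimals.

The standard primal-dual pair for 'max c^T x s.t. A x <= b, x >= 0' is:
  Dual:  min b^T y  s.t.  A^T y >= c,  y >= 0.

So the dual LP is:
  minimize  10y1 + 7y2 + 20y3
  subject to:
    y1 + 2y3 >= 1
    y2 + 2y3 >= 5
    y1, y2, y3 >= 0

Solving the primal: x* = (3, 7).
  primal value c^T x* = 38.
Solving the dual: y* = (0, 4, 0.5).
  dual value b^T y* = 38.
Strong duality: c^T x* = b^T y*. Confirmed.

38


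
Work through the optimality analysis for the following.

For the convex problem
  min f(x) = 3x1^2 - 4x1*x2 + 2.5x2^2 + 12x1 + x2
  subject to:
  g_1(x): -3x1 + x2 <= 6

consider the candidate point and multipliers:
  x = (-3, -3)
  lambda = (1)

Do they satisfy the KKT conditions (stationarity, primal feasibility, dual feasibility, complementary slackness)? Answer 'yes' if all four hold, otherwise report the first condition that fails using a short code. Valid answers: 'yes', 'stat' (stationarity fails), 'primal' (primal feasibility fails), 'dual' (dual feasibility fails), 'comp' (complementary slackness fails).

Gradient of f: grad f(x) = Q x + c = (6, -2)
Constraint values g_i(x) = a_i^T x - b_i:
  g_1((-3, -3)) = 0
Stationarity residual: grad f(x) + sum_i lambda_i a_i = (3, -1)
  -> stationarity FAILS
Primal feasibility (all g_i <= 0): OK
Dual feasibility (all lambda_i >= 0): OK
Complementary slackness (lambda_i * g_i(x) = 0 for all i): OK

Verdict: the first failing condition is stationarity -> stat.

stat


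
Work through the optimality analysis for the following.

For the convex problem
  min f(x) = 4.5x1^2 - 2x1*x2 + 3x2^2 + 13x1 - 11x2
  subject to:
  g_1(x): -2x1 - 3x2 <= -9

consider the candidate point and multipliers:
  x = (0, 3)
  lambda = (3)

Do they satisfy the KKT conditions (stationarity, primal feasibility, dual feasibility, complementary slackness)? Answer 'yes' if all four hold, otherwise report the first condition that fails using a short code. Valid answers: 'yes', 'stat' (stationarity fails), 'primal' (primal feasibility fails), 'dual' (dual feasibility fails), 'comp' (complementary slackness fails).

Gradient of f: grad f(x) = Q x + c = (7, 7)
Constraint values g_i(x) = a_i^T x - b_i:
  g_1((0, 3)) = 0
Stationarity residual: grad f(x) + sum_i lambda_i a_i = (1, -2)
  -> stationarity FAILS
Primal feasibility (all g_i <= 0): OK
Dual feasibility (all lambda_i >= 0): OK
Complementary slackness (lambda_i * g_i(x) = 0 for all i): OK

Verdict: the first failing condition is stationarity -> stat.

stat


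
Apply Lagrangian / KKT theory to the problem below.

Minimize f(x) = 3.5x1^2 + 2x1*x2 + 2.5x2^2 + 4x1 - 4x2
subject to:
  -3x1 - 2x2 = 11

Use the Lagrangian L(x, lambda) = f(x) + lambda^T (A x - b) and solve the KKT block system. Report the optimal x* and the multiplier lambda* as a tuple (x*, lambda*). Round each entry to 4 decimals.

Form the Lagrangian:
  L(x, lambda) = (1/2) x^T Q x + c^T x + lambda^T (A x - b)
Stationarity (grad_x L = 0): Q x + c + A^T lambda = 0.
Primal feasibility: A x = b.

This gives the KKT block system:
  [ Q   A^T ] [ x     ]   [-c ]
  [ A    0  ] [ lambda ] = [ b ]

Solving the linear system:
  x*      = (-3.2857, -0.5714)
  lambda* = (-6.7143)
  f(x*)   = 31.5

x* = (-3.2857, -0.5714), lambda* = (-6.7143)


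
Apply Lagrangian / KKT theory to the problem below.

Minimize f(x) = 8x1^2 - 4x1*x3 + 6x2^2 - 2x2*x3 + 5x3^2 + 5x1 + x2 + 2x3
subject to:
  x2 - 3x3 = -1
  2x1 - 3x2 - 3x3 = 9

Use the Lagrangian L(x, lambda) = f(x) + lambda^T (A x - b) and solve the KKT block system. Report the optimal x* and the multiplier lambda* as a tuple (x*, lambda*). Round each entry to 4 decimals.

Form the Lagrangian:
  L(x, lambda) = (1/2) x^T Q x + c^T x + lambda^T (A x - b)
Stationarity (grad_x L = 0): Q x + c + A^T lambda = 0.
Primal feasibility: A x = b.

This gives the KKT block system:
  [ Q   A^T ] [ x     ]   [-c ]
  [ A    0  ] [ lambda ] = [ b ]

Solving the linear system:
  x*      = (0.3785, -2.3107, -0.4369)
  lambda* = (6.6483, -6.4022)
  f(x*)   = 31.4882

x* = (0.3785, -2.3107, -0.4369), lambda* = (6.6483, -6.4022)


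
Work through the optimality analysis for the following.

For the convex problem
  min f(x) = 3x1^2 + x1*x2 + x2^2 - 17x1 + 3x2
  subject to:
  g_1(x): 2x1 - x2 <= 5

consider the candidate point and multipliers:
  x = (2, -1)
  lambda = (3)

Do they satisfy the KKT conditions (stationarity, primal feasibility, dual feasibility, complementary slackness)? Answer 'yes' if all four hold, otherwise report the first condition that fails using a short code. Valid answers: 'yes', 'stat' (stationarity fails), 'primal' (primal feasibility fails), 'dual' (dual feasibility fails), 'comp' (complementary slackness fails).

Gradient of f: grad f(x) = Q x + c = (-6, 3)
Constraint values g_i(x) = a_i^T x - b_i:
  g_1((2, -1)) = 0
Stationarity residual: grad f(x) + sum_i lambda_i a_i = (0, 0)
  -> stationarity OK
Primal feasibility (all g_i <= 0): OK
Dual feasibility (all lambda_i >= 0): OK
Complementary slackness (lambda_i * g_i(x) = 0 for all i): OK

Verdict: yes, KKT holds.

yes


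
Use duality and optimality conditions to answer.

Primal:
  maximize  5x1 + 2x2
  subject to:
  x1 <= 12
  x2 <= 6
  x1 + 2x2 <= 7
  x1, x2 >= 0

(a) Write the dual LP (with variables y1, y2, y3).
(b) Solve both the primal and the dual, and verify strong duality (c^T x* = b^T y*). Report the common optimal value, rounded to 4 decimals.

The standard primal-dual pair for 'max c^T x s.t. A x <= b, x >= 0' is:
  Dual:  min b^T y  s.t.  A^T y >= c,  y >= 0.

So the dual LP is:
  minimize  12y1 + 6y2 + 7y3
  subject to:
    y1 + y3 >= 5
    y2 + 2y3 >= 2
    y1, y2, y3 >= 0

Solving the primal: x* = (7, 0).
  primal value c^T x* = 35.
Solving the dual: y* = (0, 0, 5).
  dual value b^T y* = 35.
Strong duality: c^T x* = b^T y*. Confirmed.

35


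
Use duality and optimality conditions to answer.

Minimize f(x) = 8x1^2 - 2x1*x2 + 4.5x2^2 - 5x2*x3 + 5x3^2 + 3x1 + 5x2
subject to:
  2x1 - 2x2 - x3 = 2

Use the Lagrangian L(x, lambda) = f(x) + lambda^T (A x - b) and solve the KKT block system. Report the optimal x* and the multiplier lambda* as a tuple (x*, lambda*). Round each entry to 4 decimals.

Form the Lagrangian:
  L(x, lambda) = (1/2) x^T Q x + c^T x + lambda^T (A x - b)
Stationarity (grad_x L = 0): Q x + c + A^T lambda = 0.
Primal feasibility: A x = b.

This gives the KKT block system:
  [ Q   A^T ] [ x     ]   [-c ]
  [ A    0  ] [ lambda ] = [ b ]

Solving the linear system:
  x*      = (-0.2647, -0.9966, -0.5362)
  lambda* = (-0.3793)
  f(x*)   = -2.5091

x* = (-0.2647, -0.9966, -0.5362), lambda* = (-0.3793)


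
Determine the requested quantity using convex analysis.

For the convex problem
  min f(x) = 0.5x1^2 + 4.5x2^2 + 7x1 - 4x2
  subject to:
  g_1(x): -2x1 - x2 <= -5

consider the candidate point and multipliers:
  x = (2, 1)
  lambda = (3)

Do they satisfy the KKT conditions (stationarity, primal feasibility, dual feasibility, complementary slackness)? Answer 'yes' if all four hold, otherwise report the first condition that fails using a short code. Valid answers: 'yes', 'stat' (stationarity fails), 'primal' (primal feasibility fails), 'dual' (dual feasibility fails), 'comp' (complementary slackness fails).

Gradient of f: grad f(x) = Q x + c = (9, 5)
Constraint values g_i(x) = a_i^T x - b_i:
  g_1((2, 1)) = 0
Stationarity residual: grad f(x) + sum_i lambda_i a_i = (3, 2)
  -> stationarity FAILS
Primal feasibility (all g_i <= 0): OK
Dual feasibility (all lambda_i >= 0): OK
Complementary slackness (lambda_i * g_i(x) = 0 for all i): OK

Verdict: the first failing condition is stationarity -> stat.

stat


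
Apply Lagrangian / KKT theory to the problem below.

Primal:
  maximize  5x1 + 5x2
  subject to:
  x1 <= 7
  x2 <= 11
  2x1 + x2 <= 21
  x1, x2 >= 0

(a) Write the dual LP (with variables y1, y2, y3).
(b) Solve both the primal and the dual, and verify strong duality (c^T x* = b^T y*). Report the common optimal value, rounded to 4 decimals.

The standard primal-dual pair for 'max c^T x s.t. A x <= b, x >= 0' is:
  Dual:  min b^T y  s.t.  A^T y >= c,  y >= 0.

So the dual LP is:
  minimize  7y1 + 11y2 + 21y3
  subject to:
    y1 + 2y3 >= 5
    y2 + y3 >= 5
    y1, y2, y3 >= 0

Solving the primal: x* = (5, 11).
  primal value c^T x* = 80.
Solving the dual: y* = (0, 2.5, 2.5).
  dual value b^T y* = 80.
Strong duality: c^T x* = b^T y*. Confirmed.

80


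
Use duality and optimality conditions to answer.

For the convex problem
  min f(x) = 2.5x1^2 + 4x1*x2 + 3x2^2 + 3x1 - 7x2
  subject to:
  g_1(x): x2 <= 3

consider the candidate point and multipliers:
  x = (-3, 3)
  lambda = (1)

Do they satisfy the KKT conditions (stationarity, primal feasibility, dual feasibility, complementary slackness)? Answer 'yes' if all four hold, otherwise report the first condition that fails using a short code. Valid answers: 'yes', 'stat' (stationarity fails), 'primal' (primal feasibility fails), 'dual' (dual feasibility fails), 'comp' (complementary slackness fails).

Gradient of f: grad f(x) = Q x + c = (0, -1)
Constraint values g_i(x) = a_i^T x - b_i:
  g_1((-3, 3)) = 0
Stationarity residual: grad f(x) + sum_i lambda_i a_i = (0, 0)
  -> stationarity OK
Primal feasibility (all g_i <= 0): OK
Dual feasibility (all lambda_i >= 0): OK
Complementary slackness (lambda_i * g_i(x) = 0 for all i): OK

Verdict: yes, KKT holds.

yes


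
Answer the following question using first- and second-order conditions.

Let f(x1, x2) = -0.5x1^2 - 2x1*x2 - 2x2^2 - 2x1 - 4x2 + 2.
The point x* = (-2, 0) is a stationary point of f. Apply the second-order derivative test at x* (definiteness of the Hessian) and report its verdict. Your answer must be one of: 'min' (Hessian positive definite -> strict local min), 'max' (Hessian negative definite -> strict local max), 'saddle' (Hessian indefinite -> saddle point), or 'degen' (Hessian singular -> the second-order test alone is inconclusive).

Compute the Hessian H = grad^2 f:
  H = [[-1, -2], [-2, -4]]
Verify stationarity: grad f(x*) = H x* + g = (0, 0).
Eigenvalues of H: -5, 0.
H has a zero eigenvalue (singular; negative semidefinite but not definite), so H is neither positive definite, negative definite, nor indefinite. The second-order test alone is inconclusive -> degen.
(Indeed, f is constant along the null direction of H through x*, so x* is not a strict local extremum.)

degen


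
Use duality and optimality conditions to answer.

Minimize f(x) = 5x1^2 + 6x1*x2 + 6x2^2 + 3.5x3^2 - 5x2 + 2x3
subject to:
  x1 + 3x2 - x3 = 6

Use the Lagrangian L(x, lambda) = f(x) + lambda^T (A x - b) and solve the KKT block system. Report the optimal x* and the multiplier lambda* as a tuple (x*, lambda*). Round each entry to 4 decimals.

Form the Lagrangian:
  L(x, lambda) = (1/2) x^T Q x + c^T x + lambda^T (A x - b)
Stationarity (grad_x L = 0): Q x + c + A^T lambda = 0.
Primal feasibility: A x = b.

This gives the KKT block system:
  [ Q   A^T ] [ x     ]   [-c ]
  [ A    0  ] [ lambda ] = [ b ]

Solving the linear system:
  x*      = (-0.6868, 1.9139, -0.9451)
  lambda* = (-4.6154)
  f(x*)   = 8.1163

x* = (-0.6868, 1.9139, -0.9451), lambda* = (-4.6154)
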